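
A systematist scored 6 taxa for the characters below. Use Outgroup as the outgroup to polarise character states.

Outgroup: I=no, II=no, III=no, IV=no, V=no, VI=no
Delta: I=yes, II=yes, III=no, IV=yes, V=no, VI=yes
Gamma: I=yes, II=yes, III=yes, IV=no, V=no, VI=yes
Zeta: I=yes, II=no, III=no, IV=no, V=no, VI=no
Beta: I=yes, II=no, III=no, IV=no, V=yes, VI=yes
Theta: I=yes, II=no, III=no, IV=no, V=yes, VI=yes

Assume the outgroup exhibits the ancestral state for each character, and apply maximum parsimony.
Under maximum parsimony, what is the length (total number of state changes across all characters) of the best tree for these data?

The outgroup has state 'no' for every character, so 'yes' is the derived state throughout.
I (derived state 'yes') is shared by all ingroup taxa — unites the whole ingroup.
II (derived state 'yes') is shared by Delta and Gamma — a synapomorphy uniting that clade.
III (derived state 'yes') is unique to Gamma (autapomorphy; uninformative for grouping).
IV (derived state 'yes') is unique to Delta (autapomorphy; uninformative for grouping).
V (derived state 'yes') is shared by Beta and Theta — a synapomorphy uniting that clade.
VI (derived state 'yes') is shared by Beta, Delta, Gamma, and Theta — a synapomorphy uniting that clade.
Most parsimonious ingroup topology: (((Delta,Gamma),(Beta,Theta)),Zeta).
Changes per character on this tree: I: 1; II: 1; III: 1; IV: 1; V: 1; VI: 1.
Total = 6.

6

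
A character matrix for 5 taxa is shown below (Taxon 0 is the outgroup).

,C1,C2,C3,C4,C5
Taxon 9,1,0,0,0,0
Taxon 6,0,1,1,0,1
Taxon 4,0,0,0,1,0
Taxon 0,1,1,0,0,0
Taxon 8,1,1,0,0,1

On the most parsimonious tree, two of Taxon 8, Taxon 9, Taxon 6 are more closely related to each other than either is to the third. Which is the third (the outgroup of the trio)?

Taxon 9

Character polarity is set by the outgroup: the derived state is whichever differs from the outgroup's state, so for C1, C2 the derived state is '0', and for the remaining characters it is '1'.
C1 (state '0') occurs in Taxon 4 and Taxon 6 but conflicts with the nesting implied by the other characters — most parsimoniously interpreted as homoplasy.
C2 (derived state '0') is shared by Taxon 4 and Taxon 9 — a synapomorphy uniting that clade.
C3 (derived state '1') is unique to Taxon 6 (autapomorphy; uninformative for grouping).
C4 (derived state '1') is unique to Taxon 4 (autapomorphy; uninformative for grouping).
C5: derived state '1' in Taxon 6 and Taxon 8 only — synapomorphy for {Taxon 6, Taxon 8}.
Most parsimonious ingroup topology: ((Taxon 8,Taxon 6),(Taxon 4,Taxon 9)).
Taxon 8 and Taxon 6 share a more recent common ancestor with each other than either does with Taxon 9, so Taxon 9 is the least closely related of the three.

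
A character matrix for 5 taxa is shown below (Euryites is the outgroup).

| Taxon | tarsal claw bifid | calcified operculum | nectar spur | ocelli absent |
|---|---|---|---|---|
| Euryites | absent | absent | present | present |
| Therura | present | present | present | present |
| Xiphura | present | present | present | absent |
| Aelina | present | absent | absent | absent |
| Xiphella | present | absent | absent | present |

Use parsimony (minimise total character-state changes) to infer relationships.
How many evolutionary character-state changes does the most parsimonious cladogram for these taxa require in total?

5

Character polarity is set by the outgroup: the derived state is whichever differs from the outgroup's state, so for nectar spur, ocelli absent the derived state is 'absent', and for the remaining characters it is 'present'.
tarsal claw bifid (derived state 'present') is shared by all ingroup taxa — unites the whole ingroup.
calcified operculum: derived state 'present' in Therura and Xiphura only — synapomorphy for {Therura, Xiphura}.
nectar spur: derived state 'absent' in Aelina and Xiphella only — synapomorphy for {Aelina, Xiphella}.
ocelli absent (state 'absent') occurs in Aelina and Xiphura but conflicts with the nesting implied by the other characters — most parsimoniously interpreted as homoplasy.
Most parsimonious ingroup topology: ((Therura,Xiphura),(Aelina,Xiphella)).
Changes per character on this tree: tarsal claw bifid: 1; calcified operculum: 1; nectar spur: 1; ocelli absent: 2.
Total = 5.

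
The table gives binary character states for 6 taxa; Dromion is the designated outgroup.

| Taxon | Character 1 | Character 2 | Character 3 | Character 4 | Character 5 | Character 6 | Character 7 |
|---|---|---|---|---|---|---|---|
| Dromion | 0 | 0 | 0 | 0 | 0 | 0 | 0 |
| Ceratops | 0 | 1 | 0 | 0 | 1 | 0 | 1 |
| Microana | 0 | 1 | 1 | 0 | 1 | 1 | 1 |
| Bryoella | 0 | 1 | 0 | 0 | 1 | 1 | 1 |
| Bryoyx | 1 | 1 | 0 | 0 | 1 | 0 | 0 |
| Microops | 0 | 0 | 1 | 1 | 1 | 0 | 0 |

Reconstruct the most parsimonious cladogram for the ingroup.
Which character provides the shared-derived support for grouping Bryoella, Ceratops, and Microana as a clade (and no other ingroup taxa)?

The outgroup has state '0' for every character, so '1' is the derived state throughout.
Character 1 (derived state '1') is unique to Bryoyx (autapomorphy; uninformative for grouping).
Character 2: derived state '1' in Bryoella, Bryoyx, Ceratops, and Microana only — synapomorphy for {Bryoella, Bryoyx, Ceratops, Microana}.
Character 3 groups Microana and Microops, which is incompatible with the clades supported by the remaining characters; treating it as convergent (homoplasy) costs fewer steps than any alternative tree.
Character 4: derived state '1' in Microops only — an autapomorphy, so it tells us nothing about relationships among taxa.
All ingroup taxa share the derived state '1' for Character 5; it defines the ingroup but does not resolve relationships within it.
Character 6: derived state '1' in Bryoella and Microana only — synapomorphy for {Bryoella, Microana}.
Only Bryoella, Ceratops, and Microana show the derived state '1' for Character 7, supporting them as a clade.
Most parsimonious ingroup topology: (((Ceratops,(Microana,Bryoella)),Bryoyx),Microops).
The clade {Bryoella, Ceratops, Microana} is supported by Character 7: its derived state '1' occurs in exactly those taxa and in no other taxon (including the outgroup).

Character 7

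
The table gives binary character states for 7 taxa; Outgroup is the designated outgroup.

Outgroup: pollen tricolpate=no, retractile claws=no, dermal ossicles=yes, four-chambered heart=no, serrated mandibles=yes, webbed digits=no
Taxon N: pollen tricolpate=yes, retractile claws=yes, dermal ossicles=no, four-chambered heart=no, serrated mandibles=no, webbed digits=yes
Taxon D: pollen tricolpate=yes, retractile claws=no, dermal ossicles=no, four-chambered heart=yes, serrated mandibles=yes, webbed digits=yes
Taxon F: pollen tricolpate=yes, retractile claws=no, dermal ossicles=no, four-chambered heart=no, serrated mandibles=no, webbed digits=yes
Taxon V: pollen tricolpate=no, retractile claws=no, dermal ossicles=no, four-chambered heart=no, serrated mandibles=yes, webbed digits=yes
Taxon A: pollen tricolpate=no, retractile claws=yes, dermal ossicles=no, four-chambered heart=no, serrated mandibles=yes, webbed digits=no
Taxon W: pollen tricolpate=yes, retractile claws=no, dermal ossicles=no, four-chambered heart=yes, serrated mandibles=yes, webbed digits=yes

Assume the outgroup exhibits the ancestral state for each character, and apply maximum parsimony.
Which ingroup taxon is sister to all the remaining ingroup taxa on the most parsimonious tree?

Taxon A

Character polarity is set by the outgroup: the derived state is whichever differs from the outgroup's state, so for dermal ossicles, serrated mandibles the derived state is 'no', and for the remaining characters it is 'yes'.
pollen tricolpate: derived state 'yes' in Taxon D, Taxon F, Taxon N, and Taxon W only — synapomorphy for {Taxon D, Taxon F, Taxon N, Taxon W}.
retractile claws groups Taxon A and Taxon N, which is incompatible with the clades supported by the remaining characters; treating it as convergent (homoplasy) costs fewer steps than any alternative tree.
All ingroup taxa share the derived state 'no' for dermal ossicles; it defines the ingroup but does not resolve relationships within it.
four-chambered heart (derived state 'yes') is shared by Taxon D and Taxon W — a synapomorphy uniting that clade.
serrated mandibles (derived state 'no') is shared by Taxon F and Taxon N — a synapomorphy uniting that clade.
Only Taxon D, Taxon F, Taxon N, Taxon V, and Taxon W show the derived state 'yes' for webbed digits, supporting them as a clade.
Most parsimonious ingroup topology: ((((Taxon N,Taxon F),(Taxon D,Taxon W)),Taxon V),Taxon A).
Taxon A is sister to the clade containing all other ingroup taxa, so it is the earliest-diverging (most basal) ingroup lineage.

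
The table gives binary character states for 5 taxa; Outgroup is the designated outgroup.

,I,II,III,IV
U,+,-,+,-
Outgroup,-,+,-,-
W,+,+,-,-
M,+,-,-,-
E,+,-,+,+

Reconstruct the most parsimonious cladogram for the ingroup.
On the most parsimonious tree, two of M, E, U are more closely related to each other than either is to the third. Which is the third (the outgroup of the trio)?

Character polarity is set by the outgroup: the derived state is whichever differs from the outgroup's state, so for II the derived state is '-', and for the remaining characters it is '+'.
I (derived state '+') is shared by all ingroup taxa — unites the whole ingroup.
II: derived state '-' in E, M, and U only — synapomorphy for {E, M, U}.
III: derived state '+' in E and U only — synapomorphy for {E, U}.
IV (derived state '+') is unique to E (autapomorphy; uninformative for grouping).
Most parsimonious ingroup topology: (((E,U),M),W).
E and U share a more recent common ancestor with each other than either does with M, so M is the least closely related of the three.

M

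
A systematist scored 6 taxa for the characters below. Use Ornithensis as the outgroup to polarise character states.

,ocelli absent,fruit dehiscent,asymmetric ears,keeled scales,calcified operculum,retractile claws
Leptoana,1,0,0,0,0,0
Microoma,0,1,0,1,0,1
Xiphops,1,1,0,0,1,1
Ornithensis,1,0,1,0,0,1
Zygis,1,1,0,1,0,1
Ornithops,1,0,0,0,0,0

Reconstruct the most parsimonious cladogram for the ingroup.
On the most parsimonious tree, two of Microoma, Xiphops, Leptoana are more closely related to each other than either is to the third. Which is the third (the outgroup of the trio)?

Character polarity is set by the outgroup: the derived state is whichever differs from the outgroup's state, so for ocelli absent, asymmetric ears, retractile claws the derived state is '0', and for the remaining characters it is '1'.
ocelli absent (derived state '0') is unique to Microoma (autapomorphy; uninformative for grouping).
fruit dehiscent (derived state '1') is shared by Microoma, Xiphops, and Zygis — a synapomorphy uniting that clade.
asymmetric ears (derived state '0') is shared by all ingroup taxa — unites the whole ingroup.
Only Microoma and Zygis show the derived state '1' for keeled scales, supporting them as a clade.
calcified operculum (derived state '1') is unique to Xiphops (autapomorphy; uninformative for grouping).
retractile claws (derived state '0') is shared by Leptoana and Ornithops — a synapomorphy uniting that clade.
Most parsimonious ingroup topology: ((Leptoana,Ornithops),((Microoma,Zygis),Xiphops)).
Xiphops and Microoma share a more recent common ancestor with each other than either does with Leptoana, so Leptoana is the least closely related of the three.

Leptoana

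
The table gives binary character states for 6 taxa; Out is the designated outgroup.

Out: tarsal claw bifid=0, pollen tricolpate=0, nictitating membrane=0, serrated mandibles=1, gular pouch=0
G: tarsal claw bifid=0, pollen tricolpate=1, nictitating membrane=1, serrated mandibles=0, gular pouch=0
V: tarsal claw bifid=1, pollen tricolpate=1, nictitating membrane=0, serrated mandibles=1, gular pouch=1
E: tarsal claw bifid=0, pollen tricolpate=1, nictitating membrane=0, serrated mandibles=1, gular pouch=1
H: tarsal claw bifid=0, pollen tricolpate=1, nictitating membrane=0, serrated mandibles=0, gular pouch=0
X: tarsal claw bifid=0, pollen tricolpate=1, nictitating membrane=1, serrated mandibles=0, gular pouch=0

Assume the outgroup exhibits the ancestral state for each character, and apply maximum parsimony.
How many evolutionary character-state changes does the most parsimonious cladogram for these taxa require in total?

Character polarity is set by the outgroup: the derived state is whichever differs from the outgroup's state, so for serrated mandibles the derived state is '0', and for the remaining characters it is '1'.
tarsal claw bifid: derived state '1' in V only — an autapomorphy, so it tells us nothing about relationships among taxa.
pollen tricolpate (derived state '1') is shared by all ingroup taxa — unites the whole ingroup.
Only G and X show the derived state '1' for nictitating membrane, supporting them as a clade.
serrated mandibles: derived state '0' in G, H, and X only — synapomorphy for {G, H, X}.
Only E and V show the derived state '1' for gular pouch, supporting them as a clade.
Most parsimonious ingroup topology: (((G,X),H),(V,E)).
Changes per character on this tree: tarsal claw bifid: 1; pollen tricolpate: 1; nictitating membrane: 1; serrated mandibles: 1; gular pouch: 1.
Total = 5.

5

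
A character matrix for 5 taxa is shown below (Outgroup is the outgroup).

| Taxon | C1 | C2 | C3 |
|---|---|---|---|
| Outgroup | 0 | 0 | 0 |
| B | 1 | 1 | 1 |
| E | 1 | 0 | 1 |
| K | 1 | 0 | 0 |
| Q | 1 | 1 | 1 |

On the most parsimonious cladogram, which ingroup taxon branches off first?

K

The outgroup has state '0' for every character, so '1' is the derived state throughout.
C1 (derived state '1') is shared by all ingroup taxa — unites the whole ingroup.
C2 (derived state '1') is shared by B and Q — a synapomorphy uniting that clade.
C3 (derived state '1') is shared by B, E, and Q — a synapomorphy uniting that clade.
Most parsimonious ingroup topology: (((B,Q),E),K).
K is sister to the clade containing all other ingroup taxa, so it is the earliest-diverging (most basal) ingroup lineage.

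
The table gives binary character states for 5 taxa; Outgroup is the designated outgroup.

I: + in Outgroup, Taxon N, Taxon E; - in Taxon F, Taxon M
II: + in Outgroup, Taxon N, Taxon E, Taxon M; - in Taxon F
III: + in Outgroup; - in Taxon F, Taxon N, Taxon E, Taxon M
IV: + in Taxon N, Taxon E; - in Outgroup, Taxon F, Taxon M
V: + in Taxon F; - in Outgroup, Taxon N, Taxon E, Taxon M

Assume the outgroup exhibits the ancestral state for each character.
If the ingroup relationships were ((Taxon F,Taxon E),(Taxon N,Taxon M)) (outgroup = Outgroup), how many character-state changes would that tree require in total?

Map each character onto ((Taxon F,Taxon E),(Taxon N,Taxon M)) (rooted by Outgroup) and count the minimum state changes it requires (Fitch parsimony):
I: 2; II: 1; III: 1; IV: 2; V: 1.
Total tree length = 7.

7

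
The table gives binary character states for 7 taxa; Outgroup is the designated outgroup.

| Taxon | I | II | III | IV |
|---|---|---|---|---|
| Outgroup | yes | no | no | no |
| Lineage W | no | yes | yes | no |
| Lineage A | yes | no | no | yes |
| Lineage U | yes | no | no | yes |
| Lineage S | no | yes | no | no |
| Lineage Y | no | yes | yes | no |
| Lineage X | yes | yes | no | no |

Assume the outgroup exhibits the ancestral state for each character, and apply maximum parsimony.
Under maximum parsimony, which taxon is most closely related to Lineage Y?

Character polarity is set by the outgroup: the derived state is whichever differs from the outgroup's state, so for I the derived state is 'no', and for the remaining characters it is 'yes'.
I: derived state 'no' in Lineage S, Lineage W, and Lineage Y only — synapomorphy for {Lineage S, Lineage W, Lineage Y}.
II: derived state 'yes' in Lineage S, Lineage W, Lineage X, and Lineage Y only — synapomorphy for {Lineage S, Lineage W, Lineage X, Lineage Y}.
Only Lineage W and Lineage Y show the derived state 'yes' for III, supporting them as a clade.
Only Lineage A and Lineage U show the derived state 'yes' for IV, supporting them as a clade.
Most parsimonious ingroup topology: ((((Lineage W,Lineage Y),Lineage S),Lineage X),(Lineage A,Lineage U)).
Lineage Y and Lineage W form a cherry on this tree, so they are sister taxa.

Lineage W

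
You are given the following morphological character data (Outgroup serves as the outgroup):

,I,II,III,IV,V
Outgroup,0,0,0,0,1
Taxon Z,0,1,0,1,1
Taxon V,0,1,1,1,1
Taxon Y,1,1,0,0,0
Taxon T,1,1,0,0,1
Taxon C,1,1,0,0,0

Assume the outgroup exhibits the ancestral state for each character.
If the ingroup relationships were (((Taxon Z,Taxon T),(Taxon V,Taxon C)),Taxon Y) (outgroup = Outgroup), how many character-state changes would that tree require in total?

9

Map each character onto (((Taxon Z,Taxon T),(Taxon V,Taxon C)),Taxon Y) (rooted by Outgroup) and count the minimum state changes it requires (Fitch parsimony):
I: 3; II: 1; III: 1; IV: 2; V: 2.
Total tree length = 9.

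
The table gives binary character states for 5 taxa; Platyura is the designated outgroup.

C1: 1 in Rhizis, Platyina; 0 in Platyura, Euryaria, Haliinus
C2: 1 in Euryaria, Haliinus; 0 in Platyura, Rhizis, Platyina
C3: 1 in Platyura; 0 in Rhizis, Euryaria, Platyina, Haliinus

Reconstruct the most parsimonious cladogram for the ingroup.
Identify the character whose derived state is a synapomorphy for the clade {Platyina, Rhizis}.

Character polarity is set by the outgroup: the derived state is whichever differs from the outgroup's state, so for C3 the derived state is '0', and for the remaining characters it is '1'.
Only Platyina and Rhizis show the derived state '1' for C1, supporting them as a clade.
Only Euryaria and Haliinus show the derived state '1' for C2, supporting them as a clade.
C3 (derived state '0') is shared by all ingroup taxa — unites the whole ingroup.
Most parsimonious ingroup topology: ((Rhizis,Platyina),(Euryaria,Haliinus)).
The clade {Platyina, Rhizis} is supported by C1: its derived state '1' occurs in exactly those taxa and in no other taxon (including the outgroup).

C1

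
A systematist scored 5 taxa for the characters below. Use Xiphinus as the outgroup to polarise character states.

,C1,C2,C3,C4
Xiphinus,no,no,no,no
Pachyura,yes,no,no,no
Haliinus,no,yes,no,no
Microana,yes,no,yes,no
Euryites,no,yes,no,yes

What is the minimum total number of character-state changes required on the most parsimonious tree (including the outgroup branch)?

The outgroup has state 'no' for every character, so 'yes' is the derived state throughout.
C1: derived state 'yes' in Microana and Pachyura only — synapomorphy for {Microana, Pachyura}.
Only Euryites and Haliinus show the derived state 'yes' for C2, supporting them as a clade.
C3 (derived state 'yes') is unique to Microana (autapomorphy; uninformative for grouping).
C4 (derived state 'yes') is unique to Euryites (autapomorphy; uninformative for grouping).
Most parsimonious ingroup topology: ((Pachyura,Microana),(Haliinus,Euryites)).
Changes per character on this tree: C1: 1; C2: 1; C3: 1; C4: 1.
Total = 4.

4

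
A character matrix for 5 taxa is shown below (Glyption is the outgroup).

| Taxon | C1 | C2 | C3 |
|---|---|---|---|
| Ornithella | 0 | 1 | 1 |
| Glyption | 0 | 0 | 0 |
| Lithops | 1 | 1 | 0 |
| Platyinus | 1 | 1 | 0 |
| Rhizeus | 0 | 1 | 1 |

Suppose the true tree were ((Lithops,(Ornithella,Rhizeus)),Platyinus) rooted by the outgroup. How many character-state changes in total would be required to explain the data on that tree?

Map each character onto ((Lithops,(Ornithella,Rhizeus)),Platyinus) (rooted by Glyption) and count the minimum state changes it requires (Fitch parsimony):
C1: 2; C2: 1; C3: 1.
Total tree length = 4.

4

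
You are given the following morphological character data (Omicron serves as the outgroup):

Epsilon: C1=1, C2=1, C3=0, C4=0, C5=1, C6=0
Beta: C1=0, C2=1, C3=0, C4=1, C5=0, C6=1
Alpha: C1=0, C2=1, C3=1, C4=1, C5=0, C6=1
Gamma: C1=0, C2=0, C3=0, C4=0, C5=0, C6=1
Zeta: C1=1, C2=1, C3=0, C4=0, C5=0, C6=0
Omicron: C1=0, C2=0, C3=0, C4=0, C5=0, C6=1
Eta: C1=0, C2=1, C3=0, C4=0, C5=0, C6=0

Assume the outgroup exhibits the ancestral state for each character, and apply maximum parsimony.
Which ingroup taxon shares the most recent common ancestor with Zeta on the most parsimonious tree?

Epsilon

Character polarity is set by the outgroup: the derived state is whichever differs from the outgroup's state, so for C6 the derived state is '0', and for the remaining characters it is '1'.
C1 (derived state '1') is shared by Epsilon and Zeta — a synapomorphy uniting that clade.
Only Alpha, Beta, Epsilon, Eta, and Zeta show the derived state '1' for C2, supporting them as a clade.
C3 (derived state '1') is unique to Alpha (autapomorphy; uninformative for grouping).
C4 (derived state '1') is shared by Alpha and Beta — a synapomorphy uniting that clade.
C5: derived state '1' in Epsilon only — an autapomorphy, so it tells us nothing about relationships among taxa.
C6: derived state '0' in Epsilon, Eta, and Zeta only — synapomorphy for {Epsilon, Eta, Zeta}.
Most parsimonious ingroup topology: ((((Zeta,Epsilon),Eta),(Alpha,Beta)),Gamma).
Zeta and Epsilon form a cherry on this tree, so they are sister taxa.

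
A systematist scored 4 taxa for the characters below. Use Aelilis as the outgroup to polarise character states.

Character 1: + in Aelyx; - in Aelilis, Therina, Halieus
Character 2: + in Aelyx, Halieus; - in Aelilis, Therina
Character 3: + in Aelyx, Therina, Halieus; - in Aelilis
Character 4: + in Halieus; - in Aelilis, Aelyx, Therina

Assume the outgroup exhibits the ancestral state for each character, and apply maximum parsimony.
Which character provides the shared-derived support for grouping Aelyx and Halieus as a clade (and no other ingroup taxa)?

Character 2

The outgroup has state '-' for every character, so '+' is the derived state throughout.
Character 1 (derived state '+') is unique to Aelyx (autapomorphy; uninformative for grouping).
Character 2: derived state '+' in Aelyx and Halieus only — synapomorphy for {Aelyx, Halieus}.
Character 3 (derived state '+') is shared by all ingroup taxa — unites the whole ingroup.
Character 4: derived state '+' in Halieus only — an autapomorphy, so it tells us nothing about relationships among taxa.
Most parsimonious ingroup topology: ((Aelyx,Halieus),Therina).
The clade {Aelyx, Halieus} is supported by Character 2: its derived state '+' occurs in exactly those taxa and in no other taxon (including the outgroup).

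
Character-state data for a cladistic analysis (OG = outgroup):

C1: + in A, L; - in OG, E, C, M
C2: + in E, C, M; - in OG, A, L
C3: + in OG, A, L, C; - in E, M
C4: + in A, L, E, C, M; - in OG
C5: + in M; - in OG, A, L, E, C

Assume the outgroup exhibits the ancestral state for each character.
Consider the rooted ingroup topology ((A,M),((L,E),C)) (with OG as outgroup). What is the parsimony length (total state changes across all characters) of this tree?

9

Map each character onto ((A,M),((L,E),C)) (rooted by OG) and count the minimum state changes it requires (Fitch parsimony):
C1: 2; C2: 3; C3: 2; C4: 1; C5: 1.
Total tree length = 9.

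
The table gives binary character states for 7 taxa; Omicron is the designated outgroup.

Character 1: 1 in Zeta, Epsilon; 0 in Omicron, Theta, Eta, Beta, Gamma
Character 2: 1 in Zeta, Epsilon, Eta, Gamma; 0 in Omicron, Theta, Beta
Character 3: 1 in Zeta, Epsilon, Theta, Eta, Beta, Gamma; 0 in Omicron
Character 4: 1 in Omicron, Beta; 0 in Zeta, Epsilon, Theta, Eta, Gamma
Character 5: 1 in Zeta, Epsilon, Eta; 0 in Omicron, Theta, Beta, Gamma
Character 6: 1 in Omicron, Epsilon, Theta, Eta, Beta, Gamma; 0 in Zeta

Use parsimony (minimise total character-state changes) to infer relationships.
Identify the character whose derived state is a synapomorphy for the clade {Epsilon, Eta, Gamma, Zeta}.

Character polarity is set by the outgroup: the derived state is whichever differs from the outgroup's state, so for Character 4, Character 6 the derived state is '0', and for the remaining characters it is '1'.
Character 1 (derived state '1') is shared by Epsilon and Zeta — a synapomorphy uniting that clade.
Character 2 (derived state '1') is shared by Epsilon, Eta, Gamma, and Zeta — a synapomorphy uniting that clade.
All ingroup taxa share the derived state '1' for Character 3; it defines the ingroup but does not resolve relationships within it.
Character 4 (derived state '0') is shared by Epsilon, Eta, Gamma, Theta, and Zeta — a synapomorphy uniting that clade.
Character 5: derived state '1' in Epsilon, Eta, and Zeta only — synapomorphy for {Epsilon, Eta, Zeta}.
Character 6 (derived state '0') is unique to Zeta (autapomorphy; uninformative for grouping).
Most parsimonious ingroup topology: (((((Zeta,Epsilon),Eta),Gamma),Theta),Beta).
The clade {Epsilon, Eta, Gamma, Zeta} is supported by Character 2: its derived state '1' occurs in exactly those taxa and in no other taxon (including the outgroup).

Character 2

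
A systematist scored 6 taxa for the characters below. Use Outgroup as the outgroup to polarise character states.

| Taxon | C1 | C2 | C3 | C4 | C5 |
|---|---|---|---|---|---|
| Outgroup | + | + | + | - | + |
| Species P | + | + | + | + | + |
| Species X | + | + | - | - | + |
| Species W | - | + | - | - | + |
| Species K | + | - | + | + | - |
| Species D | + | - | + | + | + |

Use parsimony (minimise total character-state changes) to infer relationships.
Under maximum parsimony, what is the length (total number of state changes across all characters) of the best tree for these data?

5

Character polarity is set by the outgroup: the derived state is whichever differs from the outgroup's state, so for C1, C2, C3, C5 the derived state is '-', and for the remaining characters it is '+'.
C1 (derived state '-') is unique to Species W (autapomorphy; uninformative for grouping).
C2 (derived state '-') is shared by Species D and Species K — a synapomorphy uniting that clade.
C3 (derived state '-') is shared by Species W and Species X — a synapomorphy uniting that clade.
Only Species D, Species K, and Species P show the derived state '+' for C4, supporting them as a clade.
C5 (derived state '-') is unique to Species K (autapomorphy; uninformative for grouping).
Most parsimonious ingroup topology: ((Species P,(Species K,Species D)),(Species X,Species W)).
Changes per character on this tree: C1: 1; C2: 1; C3: 1; C4: 1; C5: 1.
Total = 5.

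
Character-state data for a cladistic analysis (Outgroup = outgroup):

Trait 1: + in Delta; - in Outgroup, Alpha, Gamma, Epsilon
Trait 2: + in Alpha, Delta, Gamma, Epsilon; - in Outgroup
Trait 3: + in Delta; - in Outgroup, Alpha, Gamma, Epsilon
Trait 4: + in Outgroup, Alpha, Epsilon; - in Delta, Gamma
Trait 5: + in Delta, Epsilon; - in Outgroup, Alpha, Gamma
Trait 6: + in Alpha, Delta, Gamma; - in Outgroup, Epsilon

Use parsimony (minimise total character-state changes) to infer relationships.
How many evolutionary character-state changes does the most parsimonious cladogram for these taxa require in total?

7

Character polarity is set by the outgroup: the derived state is whichever differs from the outgroup's state, so for Trait 4 the derived state is '-', and for the remaining characters it is '+'.
Trait 1 (derived state '+') is unique to Delta (autapomorphy; uninformative for grouping).
All ingroup taxa share the derived state '+' for Trait 2; it defines the ingroup but does not resolve relationships within it.
Trait 3 (derived state '+') is unique to Delta (autapomorphy; uninformative for grouping).
Trait 4 (derived state '-') is shared by Delta and Gamma — a synapomorphy uniting that clade.
Trait 5 (state '+') occurs in Delta and Epsilon but conflicts with the nesting implied by the other characters — most parsimoniously interpreted as homoplasy.
Trait 6 (derived state '+') is shared by Alpha, Delta, and Gamma — a synapomorphy uniting that clade.
Most parsimonious ingroup topology: ((Alpha,(Delta,Gamma)),Epsilon).
Changes per character on this tree: Trait 1: 1; Trait 2: 1; Trait 3: 1; Trait 4: 1; Trait 5: 2; Trait 6: 1.
Total = 7.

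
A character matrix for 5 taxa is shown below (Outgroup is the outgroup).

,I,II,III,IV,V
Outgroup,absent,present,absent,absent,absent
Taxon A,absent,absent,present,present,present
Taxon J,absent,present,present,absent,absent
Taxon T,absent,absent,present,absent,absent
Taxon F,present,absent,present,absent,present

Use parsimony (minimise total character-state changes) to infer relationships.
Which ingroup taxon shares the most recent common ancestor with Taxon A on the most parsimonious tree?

Character polarity is set by the outgroup: the derived state is whichever differs from the outgroup's state, so for II the derived state is 'absent', and for the remaining characters it is 'present'.
I (derived state 'present') is unique to Taxon F (autapomorphy; uninformative for grouping).
II: derived state 'absent' in Taxon A, Taxon F, and Taxon T only — synapomorphy for {Taxon A, Taxon F, Taxon T}.
All ingroup taxa share the derived state 'present' for III; it defines the ingroup but does not resolve relationships within it.
IV: derived state 'present' in Taxon A only — an autapomorphy, so it tells us nothing about relationships among taxa.
V: derived state 'present' in Taxon A and Taxon F only — synapomorphy for {Taxon A, Taxon F}.
Most parsimonious ingroup topology: (((Taxon A,Taxon F),Taxon T),Taxon J).
Taxon A and Taxon F form a cherry on this tree, so they are sister taxa.

Taxon F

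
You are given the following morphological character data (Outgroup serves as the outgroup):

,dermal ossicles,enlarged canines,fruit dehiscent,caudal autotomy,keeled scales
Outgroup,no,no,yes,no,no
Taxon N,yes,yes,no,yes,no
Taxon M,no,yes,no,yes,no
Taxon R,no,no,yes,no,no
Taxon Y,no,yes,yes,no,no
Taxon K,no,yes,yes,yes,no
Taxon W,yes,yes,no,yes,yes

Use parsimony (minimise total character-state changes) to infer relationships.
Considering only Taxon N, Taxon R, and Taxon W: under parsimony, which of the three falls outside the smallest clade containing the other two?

Character polarity is set by the outgroup: the derived state is whichever differs from the outgroup's state, so for fruit dehiscent the derived state is 'no', and for the remaining characters it is 'yes'.
dermal ossicles: derived state 'yes' in Taxon N and Taxon W only — synapomorphy for {Taxon N, Taxon W}.
enlarged canines (derived state 'yes') is shared by Taxon K, Taxon M, Taxon N, Taxon W, and Taxon Y — a synapomorphy uniting that clade.
Only Taxon M, Taxon N, and Taxon W show the derived state 'no' for fruit dehiscent, supporting them as a clade.
caudal autotomy (derived state 'yes') is shared by Taxon K, Taxon M, Taxon N, and Taxon W — a synapomorphy uniting that clade.
keeled scales: derived state 'yes' in Taxon W only — an autapomorphy, so it tells us nothing about relationships among taxa.
Most parsimonious ingroup topology: (((((Taxon N,Taxon W),Taxon M),Taxon K),Taxon Y),Taxon R).
Taxon N and Taxon W share a more recent common ancestor with each other than either does with Taxon R, so Taxon R is the least closely related of the three.

Taxon R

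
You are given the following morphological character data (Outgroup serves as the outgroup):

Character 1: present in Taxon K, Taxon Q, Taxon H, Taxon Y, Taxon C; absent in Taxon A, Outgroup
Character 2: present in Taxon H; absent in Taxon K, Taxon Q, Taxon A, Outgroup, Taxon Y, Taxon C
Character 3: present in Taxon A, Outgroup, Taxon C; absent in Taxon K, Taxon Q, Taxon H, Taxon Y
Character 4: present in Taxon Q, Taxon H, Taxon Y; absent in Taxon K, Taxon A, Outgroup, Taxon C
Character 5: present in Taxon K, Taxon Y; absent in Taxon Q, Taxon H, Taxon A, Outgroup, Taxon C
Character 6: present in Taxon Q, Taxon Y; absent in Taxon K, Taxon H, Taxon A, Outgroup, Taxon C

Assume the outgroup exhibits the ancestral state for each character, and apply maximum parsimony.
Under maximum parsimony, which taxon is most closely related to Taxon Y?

Character polarity is set by the outgroup: the derived state is whichever differs from the outgroup's state, so for Character 3 the derived state is 'absent', and for the remaining characters it is 'present'.
Character 1: derived state 'present' in Taxon C, Taxon H, Taxon K, Taxon Q, and Taxon Y only — synapomorphy for {Taxon C, Taxon H, Taxon K, Taxon Q, Taxon Y}.
Character 2: derived state 'present' in Taxon H only — an autapomorphy, so it tells us nothing about relationships among taxa.
Character 3 (derived state 'absent') is shared by Taxon H, Taxon K, Taxon Q, and Taxon Y — a synapomorphy uniting that clade.
Character 4 (derived state 'present') is shared by Taxon H, Taxon Q, and Taxon Y — a synapomorphy uniting that clade.
Character 5 (state 'present') occurs in Taxon K and Taxon Y but conflicts with the nesting implied by the other characters — most parsimoniously interpreted as homoplasy.
Character 6 (derived state 'present') is shared by Taxon Q and Taxon Y — a synapomorphy uniting that clade.
Most parsimonious ingroup topology: (Taxon A,((((Taxon Q,Taxon Y),Taxon H),Taxon K),Taxon C)).
Taxon Y and Taxon Q form a cherry on this tree, so they are sister taxa.

Taxon Q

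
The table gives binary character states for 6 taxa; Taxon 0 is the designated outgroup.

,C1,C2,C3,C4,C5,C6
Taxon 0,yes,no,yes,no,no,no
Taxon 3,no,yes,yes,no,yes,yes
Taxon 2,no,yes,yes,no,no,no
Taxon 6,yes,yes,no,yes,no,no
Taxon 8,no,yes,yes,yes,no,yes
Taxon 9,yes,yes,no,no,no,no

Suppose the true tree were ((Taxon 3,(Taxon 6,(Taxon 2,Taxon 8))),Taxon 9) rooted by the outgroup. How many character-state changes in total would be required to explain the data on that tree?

Map each character onto ((Taxon 3,(Taxon 6,(Taxon 2,Taxon 8))),Taxon 9) (rooted by Taxon 0) and count the minimum state changes it requires (Fitch parsimony):
C1: 2; C2: 1; C3: 2; C4: 2; C5: 1; C6: 2.
Total tree length = 10.

10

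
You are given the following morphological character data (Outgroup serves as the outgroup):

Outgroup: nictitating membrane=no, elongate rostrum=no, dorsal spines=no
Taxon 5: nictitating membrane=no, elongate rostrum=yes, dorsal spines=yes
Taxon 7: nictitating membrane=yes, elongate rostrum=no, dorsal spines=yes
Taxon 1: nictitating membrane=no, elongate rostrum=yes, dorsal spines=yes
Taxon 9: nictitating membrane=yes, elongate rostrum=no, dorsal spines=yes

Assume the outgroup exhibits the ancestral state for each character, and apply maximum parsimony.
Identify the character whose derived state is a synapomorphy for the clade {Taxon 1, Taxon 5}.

The outgroup has state 'no' for every character, so 'yes' is the derived state throughout.
nictitating membrane (derived state 'yes') is shared by Taxon 7 and Taxon 9 — a synapomorphy uniting that clade.
Only Taxon 1 and Taxon 5 show the derived state 'yes' for elongate rostrum, supporting them as a clade.
All ingroup taxa share the derived state 'yes' for dorsal spines; it defines the ingroup but does not resolve relationships within it.
Most parsimonious ingroup topology: ((Taxon 5,Taxon 1),(Taxon 7,Taxon 9)).
The clade {Taxon 1, Taxon 5} is supported by elongate rostrum: its derived state 'yes' occurs in exactly those taxa and in no other taxon (including the outgroup).

elongate rostrum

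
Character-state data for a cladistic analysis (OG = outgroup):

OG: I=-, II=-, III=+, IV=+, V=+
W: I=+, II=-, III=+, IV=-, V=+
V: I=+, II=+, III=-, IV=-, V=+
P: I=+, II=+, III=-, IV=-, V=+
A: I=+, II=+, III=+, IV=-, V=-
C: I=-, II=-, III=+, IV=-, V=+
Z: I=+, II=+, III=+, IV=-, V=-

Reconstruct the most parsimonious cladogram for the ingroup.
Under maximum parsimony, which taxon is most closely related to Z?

A

Character polarity is set by the outgroup: the derived state is whichever differs from the outgroup's state, so for III, IV, V the derived state is '-', and for the remaining characters it is '+'.
I (derived state '+') is shared by A, P, V, W, and Z — a synapomorphy uniting that clade.
II (derived state '+') is shared by A, P, V, and Z — a synapomorphy uniting that clade.
Only P and V show the derived state '-' for III, supporting them as a clade.
All ingroup taxa share the derived state '-' for IV; it defines the ingroup but does not resolve relationships within it.
Only A and Z show the derived state '-' for V, supporting them as a clade.
Most parsimonious ingroup topology: ((W,((V,P),(A,Z))),C).
Z and A form a cherry on this tree, so they are sister taxa.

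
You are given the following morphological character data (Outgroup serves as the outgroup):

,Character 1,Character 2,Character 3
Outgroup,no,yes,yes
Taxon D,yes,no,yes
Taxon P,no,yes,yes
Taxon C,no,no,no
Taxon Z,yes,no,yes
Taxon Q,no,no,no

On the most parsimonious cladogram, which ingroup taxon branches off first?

Taxon P

Character polarity is set by the outgroup: the derived state is whichever differs from the outgroup's state, so for Character 2, Character 3 the derived state is 'no', and for the remaining characters it is 'yes'.
Character 1 (derived state 'yes') is shared by Taxon D and Taxon Z — a synapomorphy uniting that clade.
Only Taxon C, Taxon D, Taxon Q, and Taxon Z show the derived state 'no' for Character 2, supporting them as a clade.
Character 3 (derived state 'no') is shared by Taxon C and Taxon Q — a synapomorphy uniting that clade.
Most parsimonious ingroup topology: (((Taxon D,Taxon Z),(Taxon C,Taxon Q)),Taxon P).
Taxon P is sister to the clade containing all other ingroup taxa, so it is the earliest-diverging (most basal) ingroup lineage.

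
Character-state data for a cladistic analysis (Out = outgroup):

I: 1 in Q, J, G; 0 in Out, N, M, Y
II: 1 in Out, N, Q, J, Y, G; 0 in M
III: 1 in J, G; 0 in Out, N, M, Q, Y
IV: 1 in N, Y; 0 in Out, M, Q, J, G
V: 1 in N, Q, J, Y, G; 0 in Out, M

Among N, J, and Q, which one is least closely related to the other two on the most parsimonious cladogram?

N

Character polarity is set by the outgroup: the derived state is whichever differs from the outgroup's state, so for II the derived state is '0', and for the remaining characters it is '1'.
I: derived state '1' in G, J, and Q only — synapomorphy for {G, J, Q}.
II: derived state '0' in M only — an autapomorphy, so it tells us nothing about relationships among taxa.
III: derived state '1' in G and J only — synapomorphy for {G, J}.
IV (derived state '1') is shared by N and Y — a synapomorphy uniting that clade.
V: derived state '1' in G, J, N, Q, and Y only — synapomorphy for {G, J, N, Q, Y}.
Most parsimonious ingroup topology: (((N,Y),(Q,(J,G))),M).
J and Q share a more recent common ancestor with each other than either does with N, so N is the least closely related of the three.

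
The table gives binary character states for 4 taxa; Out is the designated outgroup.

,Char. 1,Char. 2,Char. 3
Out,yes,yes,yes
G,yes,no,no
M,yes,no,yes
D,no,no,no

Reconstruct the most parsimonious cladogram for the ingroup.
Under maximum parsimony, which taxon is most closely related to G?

D

The outgroup has state 'yes' for every character, so 'no' is the derived state throughout.
Char. 1 (derived state 'no') is unique to D (autapomorphy; uninformative for grouping).
Char. 2 (derived state 'no') is shared by all ingroup taxa — unites the whole ingroup.
Char. 3 (derived state 'no') is shared by D and G — a synapomorphy uniting that clade.
Most parsimonious ingroup topology: ((G,D),M).
G and D form a cherry on this tree, so they are sister taxa.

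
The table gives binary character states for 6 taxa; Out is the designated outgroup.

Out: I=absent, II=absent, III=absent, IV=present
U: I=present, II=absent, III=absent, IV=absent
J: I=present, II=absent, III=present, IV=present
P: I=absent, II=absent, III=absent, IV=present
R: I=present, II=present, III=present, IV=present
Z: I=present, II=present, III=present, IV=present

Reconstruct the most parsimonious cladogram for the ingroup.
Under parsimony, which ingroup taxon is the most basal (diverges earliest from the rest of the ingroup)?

P

Character polarity is set by the outgroup: the derived state is whichever differs from the outgroup's state, so for IV the derived state is 'absent', and for the remaining characters it is 'present'.
I: derived state 'present' in J, R, U, and Z only — synapomorphy for {J, R, U, Z}.
II: derived state 'present' in R and Z only — synapomorphy for {R, Z}.
III: derived state 'present' in J, R, and Z only — synapomorphy for {J, R, Z}.
IV (derived state 'absent') is unique to U (autapomorphy; uninformative for grouping).
Most parsimonious ingroup topology: ((U,(J,(R,Z))),P).
P is sister to the clade containing all other ingroup taxa, so it is the earliest-diverging (most basal) ingroup lineage.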